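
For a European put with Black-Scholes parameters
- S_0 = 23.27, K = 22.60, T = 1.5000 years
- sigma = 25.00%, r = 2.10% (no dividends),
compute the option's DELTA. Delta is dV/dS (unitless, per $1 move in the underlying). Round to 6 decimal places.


d1 = 0.3513877006; d2 = 0.0452014827
phi(d1) = 0.3750577776; exp(-qT) = 1.0000000000; exp(-rT) = 0.9689909565
N(-d1) = 0.3626487542
Delta = -exp(-qT) * N(-d1) = -1.0000000000 * 0.3626487542 = -0.362649

Answer: Delta = -0.362649


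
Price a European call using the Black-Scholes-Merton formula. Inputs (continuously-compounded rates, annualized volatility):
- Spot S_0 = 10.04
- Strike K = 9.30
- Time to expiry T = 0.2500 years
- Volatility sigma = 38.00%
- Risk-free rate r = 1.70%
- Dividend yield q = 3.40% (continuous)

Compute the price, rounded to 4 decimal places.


d1 = (ln(S/K) + (r - q + 0.5*sigma^2) * T) / (sigma * sqrt(T)) = 0.47559323
d2 = d1 - sigma * sqrt(T) = 0.28559323
exp(-rT) = 0.99575902; exp(-qT) = 0.99153602
C = S_0 * exp(-qT) * N(d1) - K * exp(-rT) * N(d2)
N(d1) = 0.68281790; N(d2) = 0.61240516
C = 10.0400 * 0.99153602 * 0.68281790 - 9.3000 * 0.99575902 * 0.61240516 = 1.1263

Answer: Price = 1.1263


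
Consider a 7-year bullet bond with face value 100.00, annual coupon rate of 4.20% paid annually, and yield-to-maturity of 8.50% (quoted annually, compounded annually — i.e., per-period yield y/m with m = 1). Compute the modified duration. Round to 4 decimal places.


Coupon per period c = face * coupon_rate / m = 4.200000
Periods per year m = 1; per-period yield y/m = 0.085000
Number of cashflows N = 7
Cashflows (t years, CF_t, discount factor 1/(1+y/m)^(m*t), PV):
  t = 1.0000: CF_t = 4.200000, DF = 0.921659, PV = 3.870968
  t = 2.0000: CF_t = 4.200000, DF = 0.849455, PV = 3.567712
  t = 3.0000: CF_t = 4.200000, DF = 0.782908, PV = 3.288214
  t = 4.0000: CF_t = 4.200000, DF = 0.721574, PV = 3.030612
  t = 5.0000: CF_t = 4.200000, DF = 0.665045, PV = 2.793191
  t = 6.0000: CF_t = 4.200000, DF = 0.612945, PV = 2.574369
  t = 7.0000: CF_t = 104.200000, DF = 0.564926, PV = 58.865326
Price P = sum_t PV_t = 77.990392
First compute Macaulay numerator sum_t t * PV_t:
  t * PV_t at t = 1.0000: 3.870968
  t * PV_t at t = 2.0000: 7.135424
  t * PV_t at t = 3.0000: 9.864642
  t * PV_t at t = 4.0000: 12.122448
  t * PV_t at t = 5.0000: 13.965954
  t * PV_t at t = 6.0000: 15.446216
  t * PV_t at t = 7.0000: 412.057280
Macaulay duration D = 474.462933 / 77.990392 = 6.083607
Modified duration = D / (1 + y/m) = 6.083607 / (1 + 0.085000) = 5.607012

Answer: Modified duration = 5.6070


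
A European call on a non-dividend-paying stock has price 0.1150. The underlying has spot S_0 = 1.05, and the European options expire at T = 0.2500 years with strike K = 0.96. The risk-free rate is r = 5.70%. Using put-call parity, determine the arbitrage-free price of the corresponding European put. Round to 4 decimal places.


Answer: Put price = 0.0114

Derivation:
Put-call parity: C - P = S_0 * exp(-qT) - K * exp(-rT).
S_0 * exp(-qT) = 1.0500 * 1.00000000 = 1.05000000
K * exp(-rT) = 0.9600 * 0.98585105 = 0.94641701
P = C - S*exp(-qT) + K*exp(-rT)
P = 0.1150 - 1.05000000 + 0.94641701 = 0.0114


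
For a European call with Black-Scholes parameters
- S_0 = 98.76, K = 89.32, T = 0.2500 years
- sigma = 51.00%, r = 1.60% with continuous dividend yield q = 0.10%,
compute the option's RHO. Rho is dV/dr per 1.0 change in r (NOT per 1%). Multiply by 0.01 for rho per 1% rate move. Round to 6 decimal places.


Answer: Rho = 13.582928

Derivation:
d1 = 0.5361950490; d2 = 0.2811950490
phi(d1) = 0.3455247170; exp(-qT) = 0.9997500312; exp(-rT) = 0.9960079893
N(d2) = 0.6107195991
Rho = K*T*exp(-rT)*N(d2) = 89.3200 * 0.2500 * 0.9960079893 * 0.6107195991 = 13.582928


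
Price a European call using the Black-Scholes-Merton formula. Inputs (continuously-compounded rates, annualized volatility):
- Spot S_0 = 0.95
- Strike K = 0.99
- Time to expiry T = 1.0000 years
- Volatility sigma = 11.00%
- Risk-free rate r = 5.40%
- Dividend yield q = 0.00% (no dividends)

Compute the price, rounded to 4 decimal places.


d1 = (ln(S/K) + (r - q + 0.5*sigma^2) * T) / (sigma * sqrt(T)) = 0.17097310
d2 = d1 - sigma * sqrt(T) = 0.06097310
exp(-rT) = 0.94743211; exp(-qT) = 1.00000000
C = S_0 * exp(-qT) * N(d1) - K * exp(-rT) * N(d2)
N(d1) = 0.56787754; N(d2) = 0.52430969
C = 0.9500 * 1.00000000 * 0.56787754 - 0.9900 * 0.94743211 * 0.52430969 = 0.0477

Answer: Price = 0.0477


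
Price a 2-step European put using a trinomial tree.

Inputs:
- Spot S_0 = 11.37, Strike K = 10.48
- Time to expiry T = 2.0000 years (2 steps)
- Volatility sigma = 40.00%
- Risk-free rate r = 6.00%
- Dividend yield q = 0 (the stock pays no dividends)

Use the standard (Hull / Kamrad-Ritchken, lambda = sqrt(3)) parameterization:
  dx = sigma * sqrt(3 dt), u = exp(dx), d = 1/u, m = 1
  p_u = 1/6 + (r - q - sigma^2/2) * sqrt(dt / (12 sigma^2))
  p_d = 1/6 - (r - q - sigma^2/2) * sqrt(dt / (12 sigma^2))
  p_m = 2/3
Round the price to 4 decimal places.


Answer: Price = V(0,0) = 1.2486

Derivation:
dt = T/N = 1.000000; dx = sigma*sqrt(3*dt) = 0.692820
u = exp(dx) = 1.999346; d = 1/u = 0.500163
p_u = 0.152233, p_m = 0.666667, p_d = 0.181100
Discount per step: exp(-r*dt) = 0.941765
Stock lattice S(k, j) with j the centered position index:
  k=0: S(0,+0) = 11.3700
  k=1: S(1,-1) = 5.6869; S(1,+0) = 11.3700; S(1,+1) = 22.7326
  k=2: S(2,-2) = 2.8444; S(2,-1) = 5.6869; S(2,+0) = 11.3700; S(2,+1) = 22.7326; S(2,+2) = 45.4503
Terminal payoffs V(N, j) = max(K - S_T, 0):
  V(2,-2) = 7.635641; V(2,-1) = 4.793142; V(2,+0) = 0.000000; V(2,+1) = 0.000000; V(2,+2) = 0.000000
Backward induction: V(k, j) = exp(-r*dt) * [p_u * V(k+1, j+1) + p_m * V(k+1, j) + p_d * V(k+1, j-1)]
  V(1,-1) = exp(-r*dt) * [p_u*0.000000 + p_m*4.793142 + p_d*7.635641] = 4.311629
  V(1,+0) = exp(-r*dt) * [p_u*0.000000 + p_m*0.000000 + p_d*4.793142] = 0.817489
  V(1,+1) = exp(-r*dt) * [p_u*0.000000 + p_m*0.000000 + p_d*0.000000] = 0.000000
  V(0,+0) = exp(-r*dt) * [p_u*0.000000 + p_m*0.817489 + p_d*4.311629] = 1.248620


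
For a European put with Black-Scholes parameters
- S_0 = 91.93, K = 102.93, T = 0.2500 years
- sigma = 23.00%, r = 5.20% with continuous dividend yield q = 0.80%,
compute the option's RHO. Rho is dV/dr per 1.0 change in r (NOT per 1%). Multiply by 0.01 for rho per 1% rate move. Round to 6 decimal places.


Answer: Rho = -21.020651

Derivation:
d1 = -0.8296454579; d2 = -0.9446454579
phi(d1) = 0.2827776650; exp(-qT) = 0.9980019987; exp(-rT) = 0.9870841350
N(-d2) = 0.8275800445
Rho = -K*T*exp(-rT)*N(-d2) = -102.9300 * 0.2500 * 0.9870841350 * 0.8275800445 = -21.020651


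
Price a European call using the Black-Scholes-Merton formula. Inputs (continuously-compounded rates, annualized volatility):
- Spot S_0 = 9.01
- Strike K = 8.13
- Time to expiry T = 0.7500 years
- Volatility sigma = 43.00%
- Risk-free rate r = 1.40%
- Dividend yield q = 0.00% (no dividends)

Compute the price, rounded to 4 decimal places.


d1 = (ln(S/K) + (r - q + 0.5*sigma^2) * T) / (sigma * sqrt(T)) = 0.49037621
d2 = d1 - sigma * sqrt(T) = 0.11798528
exp(-rT) = 0.98955493; exp(-qT) = 1.00000000
C = S_0 * exp(-qT) * N(d1) - K * exp(-rT) * N(d2)
N(d1) = 0.68806614; N(d2) = 0.54696034
C = 9.0100 * 1.00000000 * 0.68806614 - 8.1300 * 0.98955493 * 0.54696034 = 1.7991

Answer: Price = 1.7991


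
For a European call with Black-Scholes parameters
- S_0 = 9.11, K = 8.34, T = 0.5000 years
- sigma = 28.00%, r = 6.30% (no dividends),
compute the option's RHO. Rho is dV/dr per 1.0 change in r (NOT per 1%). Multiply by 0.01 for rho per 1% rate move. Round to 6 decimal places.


Answer: Rho = 2.802700

Derivation:
d1 = 0.7041242800; d2 = 0.5061343813
phi(d1) = 0.3113511095; exp(-qT) = 1.0000000000; exp(-rT) = 0.9689909565
N(d2) = 0.6936188420
Rho = K*T*exp(-rT)*N(d2) = 8.3400 * 0.5000 * 0.9689909565 * 0.6936188420 = 2.802700


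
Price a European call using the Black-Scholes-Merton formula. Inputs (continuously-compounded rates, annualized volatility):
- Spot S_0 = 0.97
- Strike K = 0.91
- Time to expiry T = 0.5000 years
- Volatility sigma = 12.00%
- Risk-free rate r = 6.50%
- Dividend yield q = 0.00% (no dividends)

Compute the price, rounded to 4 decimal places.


Answer: Price = 0.0941

Derivation:
d1 = (ln(S/K) + (r - q + 0.5*sigma^2) * T) / (sigma * sqrt(T)) = 1.17793939
d2 = d1 - sigma * sqrt(T) = 1.09308658
exp(-rT) = 0.96802245; exp(-qT) = 1.00000000
C = S_0 * exp(-qT) * N(d1) - K * exp(-rT) * N(d2)
N(d1) = 0.88058962; N(d2) = 0.86282211
C = 0.9700 * 1.00000000 * 0.88058962 - 0.9100 * 0.96802245 * 0.86282211 = 0.0941


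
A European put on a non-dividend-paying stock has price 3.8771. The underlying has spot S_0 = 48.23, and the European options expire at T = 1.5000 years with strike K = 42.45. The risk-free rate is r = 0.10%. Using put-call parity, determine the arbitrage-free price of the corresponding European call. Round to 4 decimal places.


Put-call parity: C - P = S_0 * exp(-qT) - K * exp(-rT).
S_0 * exp(-qT) = 48.2300 * 1.00000000 = 48.23000000
K * exp(-rT) = 42.4500 * 0.99850112 = 42.38637273
C = P + S*exp(-qT) - K*exp(-rT)
C = 3.8771 + 48.23000000 - 42.38637273 = 9.7207

Answer: Call price = 9.7207


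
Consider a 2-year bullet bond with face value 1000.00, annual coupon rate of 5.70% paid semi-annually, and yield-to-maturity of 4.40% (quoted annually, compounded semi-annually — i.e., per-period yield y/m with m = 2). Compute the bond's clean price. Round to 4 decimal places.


Answer: Price = 1024.6306

Derivation:
Coupon per period c = face * coupon_rate / m = 28.500000
Periods per year m = 2; per-period yield y/m = 0.022000
Number of cashflows N = 4
Cashflows (t years, CF_t, discount factor 1/(1+y/m)^(m*t), PV):
  t = 0.5000: CF_t = 28.500000, DF = 0.978474, PV = 27.886497
  t = 1.0000: CF_t = 28.500000, DF = 0.957411, PV = 27.286201
  t = 1.5000: CF_t = 28.500000, DF = 0.936801, PV = 26.698826
  t = 2.0000: CF_t = 1028.500000, DF = 0.916635, PV = 942.759056
Price P = sum_t PV_t = 1024.630580


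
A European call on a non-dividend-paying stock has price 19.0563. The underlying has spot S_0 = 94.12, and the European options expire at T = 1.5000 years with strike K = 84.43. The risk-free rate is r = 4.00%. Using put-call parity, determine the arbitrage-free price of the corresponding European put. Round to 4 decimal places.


Answer: Put price = 4.4495

Derivation:
Put-call parity: C - P = S_0 * exp(-qT) - K * exp(-rT).
S_0 * exp(-qT) = 94.1200 * 1.00000000 = 94.12000000
K * exp(-rT) = 84.4300 * 0.94176453 = 79.51317957
P = C - S*exp(-qT) + K*exp(-rT)
P = 19.0563 - 94.12000000 + 79.51317957 = 4.4495


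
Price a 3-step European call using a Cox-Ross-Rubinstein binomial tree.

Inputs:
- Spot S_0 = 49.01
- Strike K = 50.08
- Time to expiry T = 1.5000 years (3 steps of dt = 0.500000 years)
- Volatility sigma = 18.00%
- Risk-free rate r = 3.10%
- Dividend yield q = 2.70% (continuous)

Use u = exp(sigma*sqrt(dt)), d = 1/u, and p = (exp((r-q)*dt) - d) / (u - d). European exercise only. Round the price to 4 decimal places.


Answer: Price = V(0,0) = 4.1351

Derivation:
dt = T/N = 0.500000
u = exp(sigma*sqrt(dt)) = 1.135734; d = 1/u = 0.880488
p = (exp((r-q)*dt) - d) / (u - d) = 0.476066
Discount per step: exp(-r*dt) = 0.984620
Stock lattice S(k, i) with i counting down-moves:
  k=0: S(0,0) = 49.0100
  k=1: S(1,0) = 55.6623; S(1,1) = 43.1527
  k=2: S(2,0) = 63.2176; S(2,1) = 49.0100; S(2,2) = 37.9954
  k=3: S(3,0) = 71.7984; S(3,1) = 55.6623; S(3,2) = 43.1527; S(3,3) = 33.4545
Terminal payoffs V(N, i) = max(S_T - K, 0):
  V(3,0) = 21.718388; V(3,1) = 5.582328; V(3,2) = 0.000000; V(3,3) = 0.000000
Backward induction: V(k, i) = exp(-r*dt) * [p * V(k+1, i) + (1-p) * V(k+1, i+1)].
  V(2,0) = exp(-r*dt) * [p*21.718388 + (1-p)*5.582328] = 13.060156
  V(2,1) = exp(-r*dt) * [p*5.582328 + (1-p)*0.000000] = 2.616685
  V(2,2) = exp(-r*dt) * [p*0.000000 + (1-p)*0.000000] = 0.000000
  V(1,0) = exp(-r*dt) * [p*13.060156 + (1-p)*2.616685] = 7.471757
  V(1,1) = exp(-r*dt) * [p*2.616685 + (1-p)*0.000000] = 1.226556
  V(0,0) = exp(-r*dt) * [p*7.471757 + (1-p)*1.226556] = 4.135094


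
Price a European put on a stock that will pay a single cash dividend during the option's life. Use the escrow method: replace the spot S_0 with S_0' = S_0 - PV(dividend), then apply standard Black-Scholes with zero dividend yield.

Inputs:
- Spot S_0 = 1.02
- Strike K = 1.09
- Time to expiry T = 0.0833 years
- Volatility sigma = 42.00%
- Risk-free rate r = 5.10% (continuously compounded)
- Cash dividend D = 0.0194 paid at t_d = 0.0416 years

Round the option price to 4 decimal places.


PV(D) = D * exp(-r * t_d) = 0.0194 * 0.99788065 = 0.01935888
S_0' = S_0 - PV(D) = 1.0200 - 0.01935888 = 1.00064112
d1 = (ln(S_0'/K) + (r + sigma^2/2)*T) / (sigma*sqrt(T)) = -0.60998061
d2 = d1 - sigma*sqrt(T) = -0.73119992
exp(-rT) = 0.99576071
N(-d1) = 0.72906268; N(-d2) = 0.76767148
P = K * exp(-rT) * N(-d2) - S_0' * N(-d1) = 1.0900 * 0.99576071 * 0.76767148 - 1.00064112 * 0.72906268 = 0.1037

Answer: Price = 0.1037


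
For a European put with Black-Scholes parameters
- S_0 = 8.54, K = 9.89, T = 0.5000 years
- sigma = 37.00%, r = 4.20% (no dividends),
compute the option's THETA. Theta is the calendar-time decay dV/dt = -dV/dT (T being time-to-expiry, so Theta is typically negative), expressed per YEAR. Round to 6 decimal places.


d1 = -0.3498769622; d2 = -0.6115064712
phi(d1) = 0.3752565035; exp(-qT) = 1.0000000000; exp(-rT) = 0.9792189646
Theta = -S*exp(-qT)*phi(d1)*sigma/(2*sqrt(T)) + r*K*exp(-rT)*N(-d2) - q*S*exp(-qT)*N(-d1)
N(-d1) = 0.6367844814; N(-d2) = 0.7295678322; sqrt(T) = 0.7071067812
Term 1 = -8.5400 * 1.0000000000 * 0.3752565035 * 0.3700 / (2 * 0.7071067812) = -0.8384416126
Term 2 = 0.0420 * 9.8900 * 0.9792189646 * 0.7295678322 = 0.2967502373
Term 3 = 0 (no dividend yield, q = 0)
Theta = -0.8384416126 + (0.2967502373) + (0.0000000000) = -0.541691

Answer: Theta = -0.541691


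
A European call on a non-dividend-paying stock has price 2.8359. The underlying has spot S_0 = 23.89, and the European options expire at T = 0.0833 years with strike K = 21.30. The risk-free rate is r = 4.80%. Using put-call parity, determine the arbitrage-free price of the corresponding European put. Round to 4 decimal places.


Put-call parity: C - P = S_0 * exp(-qT) - K * exp(-rT).
S_0 * exp(-qT) = 23.8900 * 1.00000000 = 23.89000000
K * exp(-rT) = 21.3000 * 0.99600958 = 21.21500412
P = C - S*exp(-qT) + K*exp(-rT)
P = 2.8359 - 23.89000000 + 21.21500412 = 0.1609

Answer: Put price = 0.1609


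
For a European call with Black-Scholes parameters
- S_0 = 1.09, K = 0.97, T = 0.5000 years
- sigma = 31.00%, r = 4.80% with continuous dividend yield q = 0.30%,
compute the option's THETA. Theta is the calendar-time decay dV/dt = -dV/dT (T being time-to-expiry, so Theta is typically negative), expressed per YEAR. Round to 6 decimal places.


d1 = 0.7443412165; d2 = 0.5251381143
phi(d1) = 0.3024133598; exp(-qT) = 0.9985011244; exp(-rT) = 0.9762857098
Theta = -S*exp(-qT)*phi(d1)*sigma/(2*sqrt(T)) - r*K*exp(-rT)*N(d2) + q*S*exp(-qT)*N(d1)
N(d1) = 0.7716649640; N(d2) = 0.7002564090; sqrt(T) = 0.7071067812
Term 1 = -1.0900 * 0.9985011244 * 0.3024133598 * 0.3100 / (2 * 0.7071067812) = -0.0721477390
Term 2 = -0.0480 * 0.9700 * 0.9762857098 * 0.7002564090 = -0.0318307591
Term 3 = 0.0030 * 1.0900 * 0.9985011244 * 0.7716649640 = 0.0025195623
Theta = -0.0721477390 + (-0.0318307591) + (0.0025195623) = -0.101459

Answer: Theta = -0.101459


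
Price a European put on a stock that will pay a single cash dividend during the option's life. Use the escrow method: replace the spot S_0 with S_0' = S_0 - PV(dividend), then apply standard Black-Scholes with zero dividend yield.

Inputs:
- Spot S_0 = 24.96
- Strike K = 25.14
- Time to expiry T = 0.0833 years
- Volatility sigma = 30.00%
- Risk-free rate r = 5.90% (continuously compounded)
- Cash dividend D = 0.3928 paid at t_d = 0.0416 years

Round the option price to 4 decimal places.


Answer: Price = 1.0990

Derivation:
PV(D) = D * exp(-r * t_d) = 0.3928 * 0.99754861 = 0.39183709
S_0' = S_0 - PV(D) = 24.9600 - 0.39183709 = 24.56816291
d1 = (ln(S_0'/K) + (r + sigma^2/2)*T) / (sigma*sqrt(T)) = -0.16568174
d2 = d1 - sigma*sqrt(T) = -0.25226695
exp(-rT) = 0.99509736
N(-d1) = 0.56579629; N(-d2) = 0.59958264
P = K * exp(-rT) * N(-d2) - S_0' * N(-d1) = 25.1400 * 0.99509736 * 0.59958264 - 24.56816291 * 0.56579629 = 1.0990


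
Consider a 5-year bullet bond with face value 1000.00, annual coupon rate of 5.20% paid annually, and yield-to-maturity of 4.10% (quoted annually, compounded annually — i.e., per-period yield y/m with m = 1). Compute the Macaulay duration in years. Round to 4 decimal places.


Coupon per period c = face * coupon_rate / m = 52.000000
Periods per year m = 1; per-period yield y/m = 0.041000
Number of cashflows N = 5
Cashflows (t years, CF_t, discount factor 1/(1+y/m)^(m*t), PV):
  t = 1.0000: CF_t = 52.000000, DF = 0.960615, PV = 49.951969
  t = 2.0000: CF_t = 52.000000, DF = 0.922781, PV = 47.984601
  t = 3.0000: CF_t = 52.000000, DF = 0.886437, PV = 46.094717
  t = 4.0000: CF_t = 52.000000, DF = 0.851524, PV = 44.279267
  t = 5.0000: CF_t = 1052.000000, DF = 0.817987, PV = 860.522227
Price P = sum_t PV_t = 1048.832781
Macaulay numerator sum_t t * PV_t:
  t * PV_t at t = 1.0000: 49.951969
  t * PV_t at t = 2.0000: 95.969201
  t * PV_t at t = 3.0000: 138.284152
  t * PV_t at t = 4.0000: 177.117069
  t * PV_t at t = 5.0000: 4302.611133
Macaulay duration D = (sum_t t * PV_t) / P = 4763.933524 / 1048.832781 = 4.542129

Answer: Macaulay duration = 4.5421 years


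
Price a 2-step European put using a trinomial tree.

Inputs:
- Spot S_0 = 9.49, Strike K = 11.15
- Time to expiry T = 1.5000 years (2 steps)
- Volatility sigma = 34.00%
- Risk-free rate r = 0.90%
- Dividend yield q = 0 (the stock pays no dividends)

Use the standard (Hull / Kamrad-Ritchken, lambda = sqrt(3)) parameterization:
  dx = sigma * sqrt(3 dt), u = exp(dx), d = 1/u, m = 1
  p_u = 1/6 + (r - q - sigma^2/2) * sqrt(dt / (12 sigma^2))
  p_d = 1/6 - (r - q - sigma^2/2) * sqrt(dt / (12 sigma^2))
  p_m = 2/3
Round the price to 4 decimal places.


dt = T/N = 0.750000; dx = sigma*sqrt(3*dt) = 0.510000
u = exp(dx) = 1.665291; d = 1/u = 0.600496
p_u = 0.130784, p_m = 0.666667, p_d = 0.202549
Discount per step: exp(-r*dt) = 0.993273
Stock lattice S(k, j) with j the centered position index:
  k=0: S(0,+0) = 9.4900
  k=1: S(1,-1) = 5.6987; S(1,+0) = 9.4900; S(1,+1) = 15.8036
  k=2: S(2,-2) = 3.4220; S(2,-1) = 5.6987; S(2,+0) = 9.4900; S(2,+1) = 15.8036; S(2,+2) = 26.3176
Terminal payoffs V(N, j) = max(K - S_T, 0):
  V(2,-2) = 7.727954; V(2,-1) = 5.451297; V(2,+0) = 1.660000; V(2,+1) = 0.000000; V(2,+2) = 0.000000
Backward induction: V(k, j) = exp(-r*dt) * [p_u * V(k+1, j+1) + p_m * V(k+1, j) + p_d * V(k+1, j-1)]
  V(1,-1) = exp(-r*dt) * [p_u*1.660000 + p_m*5.451297 + p_d*7.727954] = 5.380151
  V(1,+0) = exp(-r*dt) * [p_u*0.000000 + p_m*1.660000 + p_d*5.451297] = 2.195949
  V(1,+1) = exp(-r*dt) * [p_u*0.000000 + p_m*0.000000 + p_d*1.660000] = 0.333969
  V(0,+0) = exp(-r*dt) * [p_u*0.333969 + p_m*2.195949 + p_d*5.380151] = 2.579915

Answer: Price = V(0,0) = 2.5799


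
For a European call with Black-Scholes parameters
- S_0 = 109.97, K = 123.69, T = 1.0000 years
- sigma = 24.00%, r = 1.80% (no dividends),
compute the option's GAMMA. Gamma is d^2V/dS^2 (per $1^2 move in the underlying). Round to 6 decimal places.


d1 = -0.2948784753; d2 = -0.5348784753
phi(d1) = 0.3819692424; exp(-qT) = 1.0000000000; exp(-rT) = 0.9821610324
Gamma = exp(-qT) * phi(d1) / (S * sigma * sqrt(T)) = 1.0000000000 * 0.3819692424 / (109.9700 * 0.2400 * 1.0000000000) = 0.014472

Answer: Gamma = 0.014472


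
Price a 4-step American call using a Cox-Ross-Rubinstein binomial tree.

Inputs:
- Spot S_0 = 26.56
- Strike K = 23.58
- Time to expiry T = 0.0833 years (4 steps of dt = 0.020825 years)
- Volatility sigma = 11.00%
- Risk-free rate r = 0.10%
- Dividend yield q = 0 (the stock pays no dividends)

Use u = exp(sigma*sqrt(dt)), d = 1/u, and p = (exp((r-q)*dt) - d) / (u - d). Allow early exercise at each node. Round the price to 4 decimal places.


dt = T/N = 0.020825
u = exp(sigma*sqrt(dt)) = 1.016001; d = 1/u = 0.984251
p = (exp((r-q)*dt) - d) / (u - d) = 0.496688
Discount per step: exp(-r*dt) = 0.999979
Stock lattice S(k, i) with i counting down-moves:
  k=0: S(0,0) = 26.5600
  k=1: S(1,0) = 26.9850; S(1,1) = 26.1417
  k=2: S(2,0) = 27.4168; S(2,1) = 26.5600; S(2,2) = 25.7300
  k=3: S(3,0) = 27.8554; S(3,1) = 26.9850; S(3,2) = 26.1417; S(3,3) = 25.3248
  k=4: S(4,0) = 28.3011; S(4,1) = 27.4168; S(4,2) = 26.5600; S(4,3) = 25.7300; S(4,4) = 24.9260
Terminal payoffs V(N, i) = max(S_T - K, 0):
  V(4,0) = 4.721142; V(4,1) = 3.836753; V(4,2) = 2.980000; V(4,3) = 2.150020; V(4,4) = 1.345977
Backward induction: V(k, i) = exp(-r*dt) * [p * V(k+1, i) + (1-p) * V(k+1, i+1)]; then take max(V_cont, immediate exercise) for American.
  V(3,0) = exp(-r*dt) * [p*4.721142 + (1-p)*3.836753] = 4.275929; exercise = 4.275438; V(3,0) = max -> 4.275929
  V(3,1) = exp(-r*dt) * [p*3.836753 + (1-p)*2.980000] = 3.405467; exercise = 3.404976; V(3,1) = max -> 3.405467
  V(3,2) = exp(-r*dt) * [p*2.980000 + (1-p)*2.150020] = 2.562207; exercise = 2.561716; V(3,2) = max -> 2.562207
  V(3,3) = exp(-r*dt) * [p*2.150020 + (1-p)*1.345977] = 1.745299; exercise = 1.744808; V(3,3) = max -> 1.745299
  V(2,0) = exp(-r*dt) * [p*4.275929 + (1-p)*3.405467] = 3.837735; exercise = 3.836753; V(2,0) = max -> 3.837735
  V(2,1) = exp(-r*dt) * [p*3.405467 + (1-p)*2.562207] = 2.980982; exercise = 2.980000; V(2,1) = max -> 2.980982
  V(2,2) = exp(-r*dt) * [p*2.562207 + (1-p)*1.745299] = 2.151002; exercise = 2.150020; V(2,2) = max -> 2.151002
  V(1,0) = exp(-r*dt) * [p*3.837735 + (1-p)*2.980982] = 3.406450; exercise = 3.404976; V(1,0) = max -> 3.406450
  V(1,1) = exp(-r*dt) * [p*2.980982 + (1-p)*2.151002] = 2.563190; exercise = 2.561716; V(1,1) = max -> 2.563190
  V(0,0) = exp(-r*dt) * [p*3.406450 + (1-p)*2.563190] = 2.981964; exercise = 2.980000; V(0,0) = max -> 2.981964

Answer: Price = V(0,0) = 2.9820


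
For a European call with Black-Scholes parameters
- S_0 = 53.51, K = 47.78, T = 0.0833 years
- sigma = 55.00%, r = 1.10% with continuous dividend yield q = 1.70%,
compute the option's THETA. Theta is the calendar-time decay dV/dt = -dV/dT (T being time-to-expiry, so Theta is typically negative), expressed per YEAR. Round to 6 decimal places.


d1 = 0.7897258265; d2 = 0.6309862599
phi(d1) = 0.2920670226; exp(-qT) = 0.9985849022; exp(-rT) = 0.9990841197
Theta = -S*exp(-qT)*phi(d1)*sigma/(2*sqrt(T)) - r*K*exp(-rT)*N(d2) + q*S*exp(-qT)*N(d1)
N(d1) = 0.7851560475; N(d2) = 0.7359752458; sqrt(T) = 0.2886173938
Term 1 = -53.5100 * 0.9985849022 * 0.2920670226 * 0.5500 / (2 * 0.2886173938) = -14.8700580202
Term 2 = -0.0110 * 47.7800 * 0.9990841197 * 0.7359752458 = -0.3864595945
Term 3 = 0.0170 * 53.5100 * 0.9985849022 * 0.7851560475 = 0.7132221923
Theta = -14.8700580202 + (-0.3864595945) + (0.7132221923) = -14.543295

Answer: Theta = -14.543295


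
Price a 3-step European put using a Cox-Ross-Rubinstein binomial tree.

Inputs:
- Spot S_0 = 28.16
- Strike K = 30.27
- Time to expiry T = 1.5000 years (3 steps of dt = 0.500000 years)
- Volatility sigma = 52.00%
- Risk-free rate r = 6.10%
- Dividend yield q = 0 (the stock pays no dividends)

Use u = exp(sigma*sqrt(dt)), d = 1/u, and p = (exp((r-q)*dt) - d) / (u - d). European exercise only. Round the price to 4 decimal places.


dt = T/N = 0.500000
u = exp(sigma*sqrt(dt)) = 1.444402; d = 1/u = 0.692328
p = (exp((r-q)*dt) - d) / (u - d) = 0.450277
Discount per step: exp(-r*dt) = 0.969960
Stock lattice S(k, i) with i counting down-moves:
  k=0: S(0,0) = 28.1600
  k=1: S(1,0) = 40.6744; S(1,1) = 19.4960
  k=2: S(2,0) = 58.7501; S(2,1) = 28.1600; S(2,2) = 13.4976
  k=3: S(3,0) = 84.8588; S(3,1) = 40.6744; S(3,2) = 19.4960; S(3,3) = 9.3448
Terminal payoffs V(N, i) = max(K - S_T, 0):
  V(3,0) = 0.000000; V(3,1) = 0.000000; V(3,2) = 10.774045; V(3,3) = 20.925238
Backward induction: V(k, i) = exp(-r*dt) * [p * V(k+1, i) + (1-p) * V(k+1, i+1)].
  V(2,0) = exp(-r*dt) * [p*0.000000 + (1-p)*0.000000] = 0.000000
  V(2,1) = exp(-r*dt) * [p*0.000000 + (1-p)*10.774045] = 5.744821
  V(2,2) = exp(-r*dt) * [p*10.774045 + (1-p)*20.925238] = 15.863108
  V(1,0) = exp(-r*dt) * [p*0.000000 + (1-p)*5.744821] = 3.063192
  V(1,1) = exp(-r*dt) * [p*5.744821 + (1-p)*15.863108] = 10.967414
  V(0,0) = exp(-r*dt) * [p*3.063192 + (1-p)*10.967414] = 7.185779

Answer: Price = V(0,0) = 7.1858


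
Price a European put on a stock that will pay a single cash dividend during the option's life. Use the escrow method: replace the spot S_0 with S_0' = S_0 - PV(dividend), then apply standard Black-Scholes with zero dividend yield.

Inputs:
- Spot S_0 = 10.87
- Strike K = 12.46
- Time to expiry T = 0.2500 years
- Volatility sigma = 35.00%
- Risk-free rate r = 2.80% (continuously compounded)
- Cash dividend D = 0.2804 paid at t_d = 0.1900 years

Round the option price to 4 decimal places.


PV(D) = D * exp(-r * t_d) = 0.2804 * 0.99469413 = 0.27891223
S_0' = S_0 - PV(D) = 10.8700 - 0.27891223 = 10.59108777
d1 = (ln(S_0'/K) + (r + sigma^2/2)*T) / (sigma*sqrt(T)) = -0.80113224
d2 = d1 - sigma*sqrt(T) = -0.97613224
exp(-rT) = 0.99302444
N(-d1) = 0.78847245; N(-d2) = 0.83550053
P = K * exp(-rT) * N(-d2) - S_0' * N(-d1) = 12.4600 * 0.99302444 * 0.83550053 - 10.59108777 * 0.78847245 = 1.9869

Answer: Price = 1.9869


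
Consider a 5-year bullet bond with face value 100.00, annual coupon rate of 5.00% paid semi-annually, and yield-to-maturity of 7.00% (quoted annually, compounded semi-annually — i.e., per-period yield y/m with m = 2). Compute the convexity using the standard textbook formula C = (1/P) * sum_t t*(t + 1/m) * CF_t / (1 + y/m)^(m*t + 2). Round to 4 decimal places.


Answer: Convexity = 22.0003

Derivation:
Coupon per period c = face * coupon_rate / m = 2.500000
Periods per year m = 2; per-period yield y/m = 0.035000
Number of cashflows N = 10
Cashflows (t years, CF_t, discount factor 1/(1+y/m)^(m*t), PV):
  t = 0.5000: CF_t = 2.500000, DF = 0.966184, PV = 2.415459
  t = 1.0000: CF_t = 2.500000, DF = 0.933511, PV = 2.333777
  t = 1.5000: CF_t = 2.500000, DF = 0.901943, PV = 2.254857
  t = 2.0000: CF_t = 2.500000, DF = 0.871442, PV = 2.178606
  t = 2.5000: CF_t = 2.500000, DF = 0.841973, PV = 2.104933
  t = 3.0000: CF_t = 2.500000, DF = 0.813501, PV = 2.033752
  t = 3.5000: CF_t = 2.500000, DF = 0.785991, PV = 1.964977
  t = 4.0000: CF_t = 2.500000, DF = 0.759412, PV = 1.898529
  t = 4.5000: CF_t = 2.500000, DF = 0.733731, PV = 1.834327
  t = 5.0000: CF_t = 102.500000, DF = 0.708919, PV = 72.664178
Price P = sum_t PV_t = 91.683395
Convexity numerator sum_t t*(t + 1/m) * CF_t / (1+y/m)^(m*t + 2):
  t = 0.5000: term = 1.127428
  t = 1.0000: term = 3.267908
  t = 1.5000: term = 6.314799
  t = 2.0000: term = 10.168758
  t = 2.5000: term = 14.737331
  t = 3.0000: term = 19.934553
  t = 3.5000: term = 25.680584
  t = 4.0000: term = 31.901347
  t = 4.5000: term = 38.528196
  t = 5.0000: term = 1865.401672
Convexity = (1/P) * sum = 2017.062576 / 91.683395 = 22.000304


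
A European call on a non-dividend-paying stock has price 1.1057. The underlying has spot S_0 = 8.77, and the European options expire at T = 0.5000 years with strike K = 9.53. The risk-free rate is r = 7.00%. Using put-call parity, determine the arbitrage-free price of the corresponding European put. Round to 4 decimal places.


Answer: Put price = 1.5379

Derivation:
Put-call parity: C - P = S_0 * exp(-qT) - K * exp(-rT).
S_0 * exp(-qT) = 8.7700 * 1.00000000 = 8.77000000
K * exp(-rT) = 9.5300 * 0.96560542 = 9.20221962
P = C - S*exp(-qT) + K*exp(-rT)
P = 1.1057 - 8.77000000 + 9.20221962 = 1.5379


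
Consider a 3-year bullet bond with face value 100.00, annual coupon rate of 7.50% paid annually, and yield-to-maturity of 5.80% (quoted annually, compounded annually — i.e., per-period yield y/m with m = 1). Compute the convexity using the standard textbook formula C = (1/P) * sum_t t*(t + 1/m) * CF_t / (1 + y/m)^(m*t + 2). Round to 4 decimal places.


Coupon per period c = face * coupon_rate / m = 7.500000
Periods per year m = 1; per-period yield y/m = 0.058000
Number of cashflows N = 3
Cashflows (t years, CF_t, discount factor 1/(1+y/m)^(m*t), PV):
  t = 1.0000: CF_t = 7.500000, DF = 0.945180, PV = 7.088847
  t = 2.0000: CF_t = 7.500000, DF = 0.893364, PV = 6.700233
  t = 3.0000: CF_t = 107.500000, DF = 0.844390, PV = 90.771907
Price P = sum_t PV_t = 104.560988
Convexity numerator sum_t t*(t + 1/m) * CF_t / (1+y/m)^(m*t + 2):
  t = 1.0000: term = 12.665848
  t = 2.0000: term = 35.914502
  t = 3.0000: term = 973.108737
Convexity = (1/P) * sum = 1021.689086 / 104.560988 = 9.771226

Answer: Convexity = 9.7712


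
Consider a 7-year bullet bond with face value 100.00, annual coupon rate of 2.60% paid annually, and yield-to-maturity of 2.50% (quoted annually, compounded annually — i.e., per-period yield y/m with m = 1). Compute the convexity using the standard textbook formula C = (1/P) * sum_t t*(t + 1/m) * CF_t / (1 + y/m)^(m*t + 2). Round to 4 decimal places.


Answer: Convexity = 48.1670

Derivation:
Coupon per period c = face * coupon_rate / m = 2.600000
Periods per year m = 1; per-period yield y/m = 0.025000
Number of cashflows N = 7
Cashflows (t years, CF_t, discount factor 1/(1+y/m)^(m*t), PV):
  t = 1.0000: CF_t = 2.600000, DF = 0.975610, PV = 2.536585
  t = 2.0000: CF_t = 2.600000, DF = 0.951814, PV = 2.474717
  t = 3.0000: CF_t = 2.600000, DF = 0.928599, PV = 2.414358
  t = 4.0000: CF_t = 2.600000, DF = 0.905951, PV = 2.355472
  t = 5.0000: CF_t = 2.600000, DF = 0.883854, PV = 2.298021
  t = 6.0000: CF_t = 2.600000, DF = 0.862297, PV = 2.241972
  t = 7.0000: CF_t = 102.600000, DF = 0.841265, PV = 86.313813
Price P = sum_t PV_t = 100.634939
Convexity numerator sum_t t*(t + 1/m) * CF_t / (1+y/m)^(m*t + 2):
  t = 1.0000: term = 4.828717
  t = 2.0000: term = 14.132830
  t = 3.0000: term = 27.576254
  t = 4.0000: term = 44.839437
  t = 5.0000: term = 65.618688
  t = 6.0000: term = 89.625526
  t = 7.0000: term = 4600.664875
Convexity = (1/P) * sum = 4847.286327 / 100.634939 = 48.167032


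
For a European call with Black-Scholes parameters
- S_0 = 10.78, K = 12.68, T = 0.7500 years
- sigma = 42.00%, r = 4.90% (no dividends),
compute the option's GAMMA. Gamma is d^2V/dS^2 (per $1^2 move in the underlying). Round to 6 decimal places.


Answer: Gamma = 0.100395

Derivation:
d1 = -0.1633994285; d2 = -0.5271300981
phi(d1) = 0.3936519169; exp(-qT) = 1.0000000000; exp(-rT) = 0.9639170845
Gamma = exp(-qT) * phi(d1) / (S * sigma * sqrt(T)) = 1.0000000000 * 0.3936519169 / (10.7800 * 0.4200 * 0.8660254038) = 0.100395


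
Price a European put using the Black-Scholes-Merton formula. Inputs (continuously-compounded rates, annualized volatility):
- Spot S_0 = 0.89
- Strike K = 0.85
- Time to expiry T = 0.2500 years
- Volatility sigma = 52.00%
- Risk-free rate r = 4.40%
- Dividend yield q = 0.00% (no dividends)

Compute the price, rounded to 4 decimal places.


Answer: Price = 0.0670

Derivation:
d1 = (ln(S/K) + (r - q + 0.5*sigma^2) * T) / (sigma * sqrt(T)) = 0.34917351
d2 = d1 - sigma * sqrt(T) = 0.08917351
exp(-rT) = 0.98906028; exp(-qT) = 1.00000000
P = K * exp(-rT) * N(-d2) - S_0 * exp(-qT) * N(-d1)
N(-d1) = 0.36347953; N(-d2) = 0.46447201
P = 0.8500 * 0.98906028 * 0.46447201 - 0.8900 * 1.00000000 * 0.36347953 = 0.0670


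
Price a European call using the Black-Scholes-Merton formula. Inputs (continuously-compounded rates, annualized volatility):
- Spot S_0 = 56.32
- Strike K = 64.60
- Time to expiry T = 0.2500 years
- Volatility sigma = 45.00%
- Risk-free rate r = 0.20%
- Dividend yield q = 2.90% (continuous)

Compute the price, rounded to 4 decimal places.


Answer: Price = 2.1295

Derivation:
d1 = (ln(S/K) + (r - q + 0.5*sigma^2) * T) / (sigma * sqrt(T)) = -0.52712088
d2 = d1 - sigma * sqrt(T) = -0.75212088
exp(-rT) = 0.99950012; exp(-qT) = 0.99277622
C = S_0 * exp(-qT) * N(d1) - K * exp(-rT) * N(d2)
N(d1) = 0.29905482; N(d2) = 0.22598918
C = 56.3200 * 0.99277622 * 0.29905482 - 64.6000 * 0.99950012 * 0.22598918 = 2.1295


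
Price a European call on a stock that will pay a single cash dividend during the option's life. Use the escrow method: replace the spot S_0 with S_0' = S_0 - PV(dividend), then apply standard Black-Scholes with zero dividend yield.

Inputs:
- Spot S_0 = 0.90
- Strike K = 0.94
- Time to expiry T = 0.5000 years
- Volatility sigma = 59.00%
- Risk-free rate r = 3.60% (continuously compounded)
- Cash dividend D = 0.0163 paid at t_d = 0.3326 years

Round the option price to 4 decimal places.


Answer: Price = 0.1304

Derivation:
PV(D) = D * exp(-r * t_d) = 0.0163 * 0.98809780 = 0.01610599
S_0' = S_0 - PV(D) = 0.9000 - 0.01610599 = 0.88389401
d1 = (ln(S_0'/K) + (r + sigma^2/2)*T) / (sigma*sqrt(T)) = 0.10422581
d2 = d1 - sigma*sqrt(T) = -0.31296719
exp(-rT) = 0.98216103
N(d1) = 0.54150492; N(d2) = 0.37715279
C = S_0' * N(d1) - K * exp(-rT) * N(d2) = 0.88389401 * 0.54150492 - 0.9400 * 0.98216103 * 0.37715279 = 0.1304


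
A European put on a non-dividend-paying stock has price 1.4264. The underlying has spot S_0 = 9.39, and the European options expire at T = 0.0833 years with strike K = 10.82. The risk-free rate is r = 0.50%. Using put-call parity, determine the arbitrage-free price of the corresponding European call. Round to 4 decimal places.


Answer: Call price = 0.0009

Derivation:
Put-call parity: C - P = S_0 * exp(-qT) - K * exp(-rT).
S_0 * exp(-qT) = 9.3900 * 1.00000000 = 9.39000000
K * exp(-rT) = 10.8200 * 0.99958359 = 10.81549441
C = P + S*exp(-qT) - K*exp(-rT)
C = 1.4264 + 9.39000000 - 10.81549441 = 0.0009


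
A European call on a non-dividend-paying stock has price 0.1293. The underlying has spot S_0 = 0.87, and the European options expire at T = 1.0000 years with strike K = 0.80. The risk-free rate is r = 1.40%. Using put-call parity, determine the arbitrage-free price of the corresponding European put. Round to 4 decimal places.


Put-call parity: C - P = S_0 * exp(-qT) - K * exp(-rT).
S_0 * exp(-qT) = 0.8700 * 1.00000000 = 0.87000000
K * exp(-rT) = 0.8000 * 0.98609754 = 0.78887804
P = C - S*exp(-qT) + K*exp(-rT)
P = 0.1293 - 0.87000000 + 0.78887804 = 0.0482

Answer: Put price = 0.0482


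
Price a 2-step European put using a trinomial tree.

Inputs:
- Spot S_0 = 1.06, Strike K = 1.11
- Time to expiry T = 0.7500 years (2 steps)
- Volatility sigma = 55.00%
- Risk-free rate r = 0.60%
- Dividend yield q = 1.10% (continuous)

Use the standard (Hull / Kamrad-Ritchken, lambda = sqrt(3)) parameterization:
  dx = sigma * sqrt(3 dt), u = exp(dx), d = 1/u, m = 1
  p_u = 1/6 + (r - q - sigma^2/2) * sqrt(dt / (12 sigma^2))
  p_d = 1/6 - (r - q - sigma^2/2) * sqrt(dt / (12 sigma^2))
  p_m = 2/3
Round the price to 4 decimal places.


dt = T/N = 0.375000; dx = sigma*sqrt(3*dt) = 0.583363
u = exp(dx) = 1.792055; d = 1/u = 0.558019
p_u = 0.116446, p_m = 0.666667, p_d = 0.216887
Discount per step: exp(-r*dt) = 0.997753
Stock lattice S(k, j) with j the centered position index:
  k=0: S(0,+0) = 1.0600
  k=1: S(1,-1) = 0.5915; S(1,+0) = 1.0600; S(1,+1) = 1.8996
  k=2: S(2,-2) = 0.3301; S(2,-1) = 0.5915; S(2,+0) = 1.0600; S(2,+1) = 1.8996; S(2,+2) = 3.4041
Terminal payoffs V(N, j) = max(K - S_T, 0):
  V(2,-2) = 0.779932; V(2,-1) = 0.518500; V(2,+0) = 0.050000; V(2,+1) = 0.000000; V(2,+2) = 0.000000
Backward induction: V(k, j) = exp(-r*dt) * [p_u * V(k+1, j+1) + p_m * V(k+1, j) + p_d * V(k+1, j-1)]
  V(1,-1) = exp(-r*dt) * [p_u*0.050000 + p_m*0.518500 + p_d*0.779932] = 0.519476
  V(1,+0) = exp(-r*dt) * [p_u*0.000000 + p_m*0.050000 + p_d*0.518500] = 0.145462
  V(1,+1) = exp(-r*dt) * [p_u*0.000000 + p_m*0.000000 + p_d*0.050000] = 0.010820
  V(0,+0) = exp(-r*dt) * [p_u*0.010820 + p_m*0.145462 + p_d*0.519476] = 0.210428

Answer: Price = V(0,0) = 0.2104


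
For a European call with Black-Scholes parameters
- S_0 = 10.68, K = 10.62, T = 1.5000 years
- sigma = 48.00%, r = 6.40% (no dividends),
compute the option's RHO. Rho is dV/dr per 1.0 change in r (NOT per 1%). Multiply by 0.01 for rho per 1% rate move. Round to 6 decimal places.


d1 = 0.4668214039; d2 = -0.1210561344
phi(d1) = 0.3577575900; exp(-qT) = 1.0000000000; exp(-rT) = 0.9084640161
N(d2) = 0.4518232866
Rho = K*T*exp(-rT)*N(d2) = 10.6200 * 1.5000 * 0.9084640161 * 0.4518232866 = 6.538711

Answer: Rho = 6.538711


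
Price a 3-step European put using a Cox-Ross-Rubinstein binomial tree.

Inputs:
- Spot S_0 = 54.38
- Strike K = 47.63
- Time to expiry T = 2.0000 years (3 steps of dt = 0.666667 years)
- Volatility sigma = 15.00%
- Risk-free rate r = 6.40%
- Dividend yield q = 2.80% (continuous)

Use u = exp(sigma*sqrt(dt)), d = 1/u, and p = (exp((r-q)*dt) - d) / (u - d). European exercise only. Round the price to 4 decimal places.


Answer: Price = V(0,0) = 0.7056

Derivation:
dt = T/N = 0.666667
u = exp(sigma*sqrt(dt)) = 1.130290; d = 1/u = 0.884728
p = (exp((r-q)*dt) - d) / (u - d) = 0.568337
Discount per step: exp(-r*dt) = 0.958231
Stock lattice S(k, i) with i counting down-moves:
  k=0: S(0,0) = 54.3800
  k=1: S(1,0) = 61.4652; S(1,1) = 48.1115
  k=2: S(2,0) = 69.4735; S(2,1) = 54.3800; S(2,2) = 42.5656
  k=3: S(3,0) = 78.5252; S(3,1) = 61.4652; S(3,2) = 48.1115; S(3,3) = 37.6590
Terminal payoffs V(N, i) = max(K - S_T, 0):
  V(3,0) = 0.000000; V(3,1) = 0.000000; V(3,2) = 0.000000; V(3,3) = 9.970962
Backward induction: V(k, i) = exp(-r*dt) * [p * V(k+1, i) + (1-p) * V(k+1, i+1)].
  V(2,0) = exp(-r*dt) * [p*0.000000 + (1-p)*0.000000] = 0.000000
  V(2,1) = exp(-r*dt) * [p*0.000000 + (1-p)*0.000000] = 0.000000
  V(2,2) = exp(-r*dt) * [p*0.000000 + (1-p)*9.970962] = 4.124317
  V(1,0) = exp(-r*dt) * [p*0.000000 + (1-p)*0.000000] = 0.000000
  V(1,1) = exp(-r*dt) * [p*0.000000 + (1-p)*4.124317] = 1.705953
  V(0,0) = exp(-r*dt) * [p*0.000000 + (1-p)*1.705953] = 0.705638


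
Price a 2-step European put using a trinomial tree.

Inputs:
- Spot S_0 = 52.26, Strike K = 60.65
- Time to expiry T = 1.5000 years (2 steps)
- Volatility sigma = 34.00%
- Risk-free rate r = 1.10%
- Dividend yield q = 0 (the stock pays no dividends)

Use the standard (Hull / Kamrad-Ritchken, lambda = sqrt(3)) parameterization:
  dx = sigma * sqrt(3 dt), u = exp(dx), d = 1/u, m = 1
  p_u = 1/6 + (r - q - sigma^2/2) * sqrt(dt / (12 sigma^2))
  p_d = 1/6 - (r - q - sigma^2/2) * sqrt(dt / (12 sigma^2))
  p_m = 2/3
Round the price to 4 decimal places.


dt = T/N = 0.750000; dx = sigma*sqrt(3*dt) = 0.510000
u = exp(dx) = 1.665291; d = 1/u = 0.600496
p_u = 0.132255, p_m = 0.666667, p_d = 0.201078
Discount per step: exp(-r*dt) = 0.991784
Stock lattice S(k, j) with j the centered position index:
  k=0: S(0,+0) = 52.2600
  k=1: S(1,-1) = 31.3819; S(1,+0) = 52.2600; S(1,+1) = 87.0281
  k=2: S(2,-2) = 18.8447; S(2,-1) = 31.3819; S(2,+0) = 52.2600; S(2,+1) = 87.0281; S(2,+2) = 144.9272
Terminal payoffs V(N, j) = max(K - S_T, 0):
  V(2,-2) = 41.805308; V(2,-1) = 29.268101; V(2,+0) = 8.390000; V(2,+1) = 0.000000; V(2,+2) = 0.000000
Backward induction: V(k, j) = exp(-r*dt) * [p_u * V(k+1, j+1) + p_m * V(k+1, j) + p_d * V(k+1, j-1)]
  V(1,-1) = exp(-r*dt) * [p_u*8.390000 + p_m*29.268101 + p_d*41.805308] = 28.789337
  V(1,+0) = exp(-r*dt) * [p_u*0.000000 + p_m*8.390000 + p_d*29.268101] = 11.384209
  V(1,+1) = exp(-r*dt) * [p_u*0.000000 + p_m*0.000000 + p_d*8.390000] = 1.673187
  V(0,+0) = exp(-r*dt) * [p_u*1.673187 + p_m*11.384209 + p_d*28.789337] = 13.487939

Answer: Price = V(0,0) = 13.4879


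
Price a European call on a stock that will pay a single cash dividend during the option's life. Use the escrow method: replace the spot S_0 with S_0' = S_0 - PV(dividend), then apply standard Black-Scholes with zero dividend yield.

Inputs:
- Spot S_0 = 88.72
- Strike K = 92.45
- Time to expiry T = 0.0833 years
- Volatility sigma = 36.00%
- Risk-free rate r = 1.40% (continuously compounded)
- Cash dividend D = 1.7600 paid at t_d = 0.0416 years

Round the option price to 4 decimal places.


Answer: Price = 1.6266

Derivation:
PV(D) = D * exp(-r * t_d) = 1.7600 * 0.99941777 = 1.75897527
S_0' = S_0 - PV(D) = 88.7200 - 1.75897527 = 86.96102473
d1 = (ln(S_0'/K) + (r + sigma^2/2)*T) / (sigma*sqrt(T)) = -0.52591628
d2 = d1 - sigma*sqrt(T) = -0.62981854
exp(-rT) = 0.99883448
N(d1) = 0.29947319; N(d2) = 0.26440666
C = S_0' * N(d1) - K * exp(-rT) * N(d2) = 86.96102473 * 0.29947319 - 92.4500 * 0.99883448 * 0.26440666 = 1.6266


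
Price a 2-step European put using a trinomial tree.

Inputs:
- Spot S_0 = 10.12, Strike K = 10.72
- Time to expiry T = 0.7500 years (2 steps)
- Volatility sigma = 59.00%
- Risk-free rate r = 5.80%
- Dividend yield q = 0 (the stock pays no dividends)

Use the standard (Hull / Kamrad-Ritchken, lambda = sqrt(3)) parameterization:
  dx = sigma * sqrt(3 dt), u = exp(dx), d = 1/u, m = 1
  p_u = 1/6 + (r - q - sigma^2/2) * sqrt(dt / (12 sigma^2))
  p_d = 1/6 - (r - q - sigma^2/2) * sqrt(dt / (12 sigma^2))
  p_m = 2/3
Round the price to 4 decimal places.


dt = T/N = 0.375000; dx = sigma*sqrt(3*dt) = 0.625790
u = exp(dx) = 1.869722; d = 1/u = 0.534839
p_u = 0.131896, p_m = 0.666667, p_d = 0.201438
Discount per step: exp(-r*dt) = 0.978485
Stock lattice S(k, j) with j the centered position index:
  k=0: S(0,+0) = 10.1200
  k=1: S(1,-1) = 5.4126; S(1,+0) = 10.1200; S(1,+1) = 18.9216
  k=2: S(2,-2) = 2.8949; S(2,-1) = 5.4126; S(2,+0) = 10.1200; S(2,+1) = 18.9216; S(2,+2) = 35.3781
Terminal payoffs V(N, j) = max(K - S_T, 0):
  V(2,-2) = 7.825146; V(2,-1) = 5.307429; V(2,+0) = 0.600000; V(2,+1) = 0.000000; V(2,+2) = 0.000000
Backward induction: V(k, j) = exp(-r*dt) * [p_u * V(k+1, j+1) + p_m * V(k+1, j) + p_d * V(k+1, j-1)]
  V(1,-1) = exp(-r*dt) * [p_u*0.600000 + p_m*5.307429 + p_d*7.825146] = 5.081960
  V(1,+0) = exp(-r*dt) * [p_u*0.000000 + p_m*0.600000 + p_d*5.307429] = 1.437508
  V(1,+1) = exp(-r*dt) * [p_u*0.000000 + p_m*0.000000 + p_d*0.600000] = 0.118262
  V(0,+0) = exp(-r*dt) * [p_u*0.118262 + p_m*1.437508 + p_d*5.081960] = 1.954656

Answer: Price = V(0,0) = 1.9547
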